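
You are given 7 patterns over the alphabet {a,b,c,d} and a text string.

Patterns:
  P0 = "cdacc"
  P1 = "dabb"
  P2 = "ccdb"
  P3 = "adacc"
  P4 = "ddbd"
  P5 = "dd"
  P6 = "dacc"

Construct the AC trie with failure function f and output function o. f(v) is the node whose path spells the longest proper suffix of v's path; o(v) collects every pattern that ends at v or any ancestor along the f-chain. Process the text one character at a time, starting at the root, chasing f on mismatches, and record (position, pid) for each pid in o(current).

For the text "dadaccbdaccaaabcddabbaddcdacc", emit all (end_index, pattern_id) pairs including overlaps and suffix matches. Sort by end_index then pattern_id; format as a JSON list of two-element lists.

Build:
Trie (insert patterns):
  0='ε' goto a→13 c→1 d→6
  1='c' goto c→10 d→2
  2='cd' goto a→3
  3='cda' goto c→4
  4='cdac' goto c→5
  5='cdacc' goto ·  ←P0
  6='d' goto a→7 d→18
  7='da' goto b→8 c→21
  8='dab' goto b→9
  9='dabb' goto ·  ←P1
  10='cc' goto d→11
  11='ccd' goto b→12
  12='ccdb' goto ·  ←P2
  13='a' goto d→14
  14='ad' goto a→15
  15='ada' goto c→16
  16='adac' goto c→17
  17='adacc' goto ·  ←P3
  18='dd' goto b→19  ←P5
  19='ddb' goto d→20
  20='ddbd' goto ·  ←P4
  21='dac' goto c→22
  22='dacc' goto ·  ←P6

Failure links (BFS by depth):
  fail(1) 'c': from fail(0)=0 chase 'c': 0 ⇒ 0;  out=∅∪out(0)=∅
  fail(6) 'd': from fail(0)=0 chase 'd': 0 ⇒ 0;  out=∅∪out(0)=∅
  fail(13) 'a': from fail(0)=0 chase 'a': 0 ⇒ 0;  out=∅∪out(0)=∅
  fail(2) 'cd': from fail(1)=0 chase 'd': 0 ⇒ 6;  out=∅∪out(6)=∅
  fail(7) 'da': from fail(6)=0 chase 'a': 0 ⇒ 13;  out=∅∪out(13)=∅
  fail(10) 'cc': from fail(1)=0 chase 'c': 0 ⇒ 1;  out=∅∪out(1)=∅
  fail(14) 'ad': from fail(13)=0 chase 'd': 0 ⇒ 6;  out=∅∪out(6)=∅
  fail(18) 'dd': from fail(6)=0 chase 'd': 0 ⇒ 6;  out={5}∪out(6)={5}
  fail(3) 'cda': from fail(2)=6 chase 'a': 6 ⇒ 7;  out=∅∪out(7)=∅
  fail(8) 'dab': from fail(7)=13 chase 'b': 13→0 ⇒ 0;  out=∅∪out(0)=∅
  fail(11) 'ccd': from fail(10)=1 chase 'd': 1 ⇒ 2;  out=∅∪out(2)=∅
  fail(15) 'ada': from fail(14)=6 chase 'a': 6 ⇒ 7;  out=∅∪out(7)=∅
  fail(19) 'ddb': from fail(18)=6 chase 'b': 6→0 ⇒ 0;  out=∅∪out(0)=∅
  fail(21) 'dac': from fail(7)=13 chase 'c': 13→0 ⇒ 1;  out=∅∪out(1)=∅
  fail(4) 'cdac': from fail(3)=7 chase 'c': 7 ⇒ 21;  out=∅∪out(21)=∅
  fail(9) 'dabb': from fail(8)=0 chase 'b': 0 ⇒ 0;  out={1}∪out(0)={1}
  fail(12) 'ccdb': from fail(11)=2 chase 'b': 2→6→0 ⇒ 0;  out={2}∪out(0)={2}
  fail(16) 'adac': from fail(15)=7 chase 'c': 7 ⇒ 21;  out=∅∪out(21)=∅
  fail(20) 'ddbd': from fail(19)=0 chase 'd': 0 ⇒ 6;  out={4}∪out(6)={4}
  fail(22) 'dacc': from fail(21)=1 chase 'c': 1 ⇒ 10;  out={6}∪out(10)={6}
  fail(5) 'cdacc': from fail(4)=21 chase 'c': 21 ⇒ 22;  out={0}∪out(22)={0,6}
  fail(17) 'adacc': from fail(16)=21 chase 'c': 21 ⇒ 22;  out={3}∪out(22)={3,6}

Text stream:
[0] read 'd'  n0⇒n6
[1] read 'a'  n6⇒n7
[2] read 'd'  n7⇒n14 ·f
[3] read 'a'  n14⇒n15
[4] read 'c'  n15⇒n16
[5] read 'c'  n16⇒n17  → match P3@[1:5],P6@[2:5]
[6] read 'b'  n17⇒n0 ·f
[7] read 'd'  n0⇒n6
[8] read 'a'  n6⇒n7
[9] read 'c'  n7⇒n21
[10] read 'c'  n21⇒n22  → match P6@[7:10]
[11] read 'a'  n22⇒n13 ·f
[12] read 'a'  n13⇒n13 ·f
[13] read 'a'  n13⇒n13 ·f
[14] read 'b'  n13⇒n0 ·f
[15] read 'c'  n0⇒n1
[16] read 'd'  n1⇒n2
[17] read 'd'  n2⇒n18 ·f  → match P5@[16:17]
[18] read 'a'  n18⇒n7 ·f
[19] read 'b'  n7⇒n8
[20] read 'b'  n8⇒n9  → match P1@[17:20]
[21] read 'a'  n9⇒n13 ·f
[22] read 'd'  n13⇒n14
[23] read 'd'  n14⇒n18 ·f  → match P5@[22:23]
[24] read 'c'  n18⇒n1 ·f
[25] read 'd'  n1⇒n2
[26] read 'a'  n2⇒n3
[27] read 'c'  n3⇒n4
[28] read 'c'  n4⇒n5  → match P0@[24:28],P6@[25:28]

All matches (sorted): [[5,3],[5,6],[10,6],[17,5],[20,1],[23,5],[28,0],[28,6]]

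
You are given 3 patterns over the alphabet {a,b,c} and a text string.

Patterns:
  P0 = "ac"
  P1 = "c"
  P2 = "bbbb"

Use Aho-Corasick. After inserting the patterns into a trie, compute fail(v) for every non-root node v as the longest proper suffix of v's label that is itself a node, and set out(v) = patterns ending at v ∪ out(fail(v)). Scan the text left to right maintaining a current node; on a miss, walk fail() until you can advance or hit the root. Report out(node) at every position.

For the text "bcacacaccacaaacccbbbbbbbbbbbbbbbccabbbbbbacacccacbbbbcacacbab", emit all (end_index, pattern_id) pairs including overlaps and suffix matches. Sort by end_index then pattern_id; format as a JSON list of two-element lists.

Build automaton:
Trie nodes:
  n0 'ε': a→1 b→4 c→3
  n1 'a': c→2
  n2 'ac': ·  [P0 ends]
  n3 'c': ·  [P1 ends]
  n4 'b': b→5
  n5 'bb': b→6
  n6 'bbb': b→7
  n7 'bbbb': ·  [P2 ends]

BFS fail/out derivation:
  fail(1) 'a': from fail(0)=0 chase 'a': 0 ⇒ 0;  out=∅∪out(0)=∅
  fail(3) 'c': from fail(0)=0 chase 'c': 0 ⇒ 0;  out={1}∪out(0)={1}
  fail(4) 'b': from fail(0)=0 chase 'b': 0 ⇒ 0;  out=∅∪out(0)=∅
  fail(2) 'ac': from fail(1)=0 chase 'c': 0 ⇒ 3;  out={0}∪out(3)={0,1}
  fail(5) 'bb': from fail(4)=0 chase 'b': 0 ⇒ 4;  out=∅∪out(4)=∅
  fail(6) 'bbb': from fail(5)=4 chase 'b': 4 ⇒ 5;  out=∅∪out(5)=∅
  fail(7) 'bbbb': from fail(6)=5 chase 'b': 5 ⇒ 6;  out={2}∪out(6)={2}

Run:
i=0 'b': node 0→4
i=1 'c': node 4→3 ·f  emit P1@[1:1]
i=2 'a': node 3→1 ·f
i=3 'c': node 1→2  emit P0@[2:3],P1@[3:3]
i=4 'a': node 2→1 ·f
i=5 'c': node 1→2  emit P0@[4:5],P1@[5:5]
i=6 'a': node 2→1 ·f
i=7 'c': node 1→2  emit P0@[6:7],P1@[7:7]
i=8 'c': node 2→3 ·f  emit P1@[8:8]
i=9 'a': node 3→1 ·f
i=10 'c': node 1→2  emit P0@[9:10],P1@[10:10]
i=11 'a': node 2→1 ·f
i=12 'a': node 1→1 ·f
i=13 'a': node 1→1 ·f
i=14 'c': node 1→2  emit P0@[13:14],P1@[14:14]
i=15 'c': node 2→3 ·f  emit P1@[15:15]
i=16 'c': node 3→3 ·f  emit P1@[16:16]
i=17 'b': node 3→4 ·f
i=18 'b': node 4→5
i=19 'b': node 5→6
i=20 'b': node 6→7  emit P2@[17:20]
i=21 'b': node 7→7 ·f  emit P2@[18:21]
i=22 'b': node 7→7 ·f  emit P2@[19:22]
i=23 'b': node 7→7 ·f  emit P2@[20:23]
i=24 'b': node 7→7 ·f  emit P2@[21:24]
i=25 'b': node 7→7 ·f  emit P2@[22:25]
i=26 'b': node 7→7 ·f  emit P2@[23:26]
i=27 'b': node 7→7 ·f  emit P2@[24:27]
i=28 'b': node 7→7 ·f  emit P2@[25:28]
i=29 'b': node 7→7 ·f  emit P2@[26:29]
i=30 'b': node 7→7 ·f  emit P2@[27:30]
i=31 'b': node 7→7 ·f  emit P2@[28:31]
i=32 'c': node 7→3 ·f  emit P1@[32:32]
i=33 'c': node 3→3 ·f  emit P1@[33:33]
i=34 'a': node 3→1 ·f
i=35 'b': node 1→4 ·f
i=36 'b': node 4→5
i=37 'b': node 5→6
i=38 'b': node 6→7  emit P2@[35:38]
i=39 'b': node 7→7 ·f  emit P2@[36:39]
i=40 'b': node 7→7 ·f  emit P2@[37:40]
i=41 'a': node 7→1 ·f
i=42 'c': node 1→2  emit P0@[41:42],P1@[42:42]
i=43 'a': node 2→1 ·f
i=44 'c': node 1→2  emit P0@[43:44],P1@[44:44]
i=45 'c': node 2→3 ·f  emit P1@[45:45]
i=46 'c': node 3→3 ·f  emit P1@[46:46]
i=47 'a': node 3→1 ·f
i=48 'c': node 1→2  emit P0@[47:48],P1@[48:48]
i=49 'b': node 2→4 ·f
i=50 'b': node 4→5
i=51 'b': node 5→6
i=52 'b': node 6→7  emit P2@[49:52]
i=53 'c': node 7→3 ·f  emit P1@[53:53]
i=54 'a': node 3→1 ·f
i=55 'c': node 1→2  emit P0@[54:55],P1@[55:55]
i=56 'a': node 2→1 ·f
i=57 'c': node 1→2  emit P0@[56:57],P1@[57:57]
i=58 'b': node 2→4 ·f
i=59 'a': node 4→1 ·f
i=60 'b': node 1→4 ·f

All matches (sorted): [[1,1],[3,0],[3,1],[5,0],[5,1],[7,0],[7,1],[8,1],[10,0],[10,1],[14,0],[14,1],[15,1],[16,1],[20,2],[21,2],[22,2],[23,2],[24,2],[25,2],[26,2],[27,2],[28,2],[29,2],[30,2],[31,2],[32,1],[33,1],[38,2],[39,2],[40,2],[42,0],[42,1],[44,0],[44,1],[45,1],[46,1],[48,0],[48,1],[52,2],[53,1],[55,0],[55,1],[57,0],[57,1]]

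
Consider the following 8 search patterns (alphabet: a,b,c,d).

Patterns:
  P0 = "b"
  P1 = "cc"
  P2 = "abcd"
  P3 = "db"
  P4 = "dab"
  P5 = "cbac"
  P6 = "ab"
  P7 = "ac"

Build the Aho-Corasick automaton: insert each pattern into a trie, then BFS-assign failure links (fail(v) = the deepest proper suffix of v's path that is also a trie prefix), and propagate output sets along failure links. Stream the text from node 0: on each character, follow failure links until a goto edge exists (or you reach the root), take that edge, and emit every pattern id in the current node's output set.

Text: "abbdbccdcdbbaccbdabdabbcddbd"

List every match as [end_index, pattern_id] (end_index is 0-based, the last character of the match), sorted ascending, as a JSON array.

Build automaton:
Trie nodes:
  n0 'ε': a→4 b→1 c→2 d→8
  n1 'b': ·  [P0 ends]
  n2 'c': b→12 c→3
  n3 'cc': ·  [P1 ends]
  n4 'a': b→5 c→15
  n5 'ab': c→6  [P6 ends]
  n6 'abc': d→7
  n7 'abcd': ·  [P2 ends]
  n8 'd': a→10 b→9
  n9 'db': ·  [P3 ends]
  n10 'da': b→11
  n11 'dab': ·  [P4 ends]
  n12 'cb': a→13
  n13 'cba': c→14
  n14 'cbac': ·  [P5 ends]
  n15 'ac': ·  [P7 ends]

Failure links (BFS by depth):
  fail(1) 'b': from fail(0)=0 chase 'b': 0 ⇒ 0;  out={0}∪out(0)={0}
  fail(2) 'c': from fail(0)=0 chase 'c': 0 ⇒ 0;  out=∅∪out(0)=∅
  fail(4) 'a': from fail(0)=0 chase 'a': 0 ⇒ 0;  out=∅∪out(0)=∅
  fail(8) 'd': from fail(0)=0 chase 'd': 0 ⇒ 0;  out=∅∪out(0)=∅
  fail(3) 'cc': from fail(2)=0 chase 'c': 0 ⇒ 2;  out={1}∪out(2)={1}
  fail(5) 'ab': from fail(4)=0 chase 'b': 0 ⇒ 1;  out={6}∪out(1)={0,6}
  fail(9) 'db': from fail(8)=0 chase 'b': 0 ⇒ 1;  out={3}∪out(1)={0,3}
  fail(10) 'da': from fail(8)=0 chase 'a': 0 ⇒ 4;  out=∅∪out(4)=∅
  fail(12) 'cb': from fail(2)=0 chase 'b': 0 ⇒ 1;  out=∅∪out(1)={0}
  fail(15) 'ac': from fail(4)=0 chase 'c': 0 ⇒ 2;  out={7}∪out(2)={7}
  fail(6) 'abc': from fail(5)=1 chase 'c': 1→0 ⇒ 2;  out=∅∪out(2)=∅
  fail(11) 'dab': from fail(10)=4 chase 'b': 4 ⇒ 5;  out={4}∪out(5)={0,4,6}
  fail(13) 'cba': from fail(12)=1 chase 'a': 1→0 ⇒ 4;  out=∅∪out(4)=∅
  fail(7) 'abcd': from fail(6)=2 chase 'd': 2→0 ⇒ 8;  out={2}∪out(8)={2}
  fail(14) 'cbac': from fail(13)=4 chase 'c': 4 ⇒ 15;  out={5}∪out(15)={5,7}

Scan:
pos 0 'a': at 4
pos 1 'b': at 5  → match P0@[1:1],P6@[0:1]
pos 2 'b': at 1 (via fail)  → match P0@[2:2]
pos 3 'd': at 8 (via fail)
pos 4 'b': at 9  → match P0@[4:4],P3@[3:4]
pos 5 'c': at 2 (via fail)
pos 6 'c': at 3  → match P1@[5:6]
pos 7 'd': at 8 (via fail)
pos 8 'c': at 2 (via fail)
pos 9 'd': at 8 (via fail)
pos 10 'b': at 9  → match P0@[10:10],P3@[9:10]
pos 11 'b': at 1 (via fail)  → match P0@[11:11]
pos 12 'a': at 4 (via fail)
pos 13 'c': at 15  → match P7@[12:13]
pos 14 'c': at 3 (via fail)  → match P1@[13:14]
pos 15 'b': at 12 (via fail)  → match P0@[15:15]
pos 16 'd': at 8 (via fail)
pos 17 'a': at 10
pos 18 'b': at 11  → match P0@[18:18],P4@[16:18],P6@[17:18]
pos 19 'd': at 8 (via fail)
pos 20 'a': at 10
pos 21 'b': at 11  → match P0@[21:21],P4@[19:21],P6@[20:21]
pos 22 'b': at 1 (via fail)  → match P0@[22:22]
pos 23 'c': at 2 (via fail)
pos 24 'd': at 8 (via fail)
pos 25 'd': at 8 (via fail)
pos 26 'b': at 9  → match P0@[26:26],P3@[25:26]
pos 27 'd': at 8 (via fail)

Matches: [[1,0],[1,6],[2,0],[4,0],[4,3],[6,1],[10,0],[10,3],[11,0],[13,7],[14,1],[15,0],[18,0],[18,4],[18,6],[21,0],[21,4],[21,6],[22,0],[26,0],[26,3]]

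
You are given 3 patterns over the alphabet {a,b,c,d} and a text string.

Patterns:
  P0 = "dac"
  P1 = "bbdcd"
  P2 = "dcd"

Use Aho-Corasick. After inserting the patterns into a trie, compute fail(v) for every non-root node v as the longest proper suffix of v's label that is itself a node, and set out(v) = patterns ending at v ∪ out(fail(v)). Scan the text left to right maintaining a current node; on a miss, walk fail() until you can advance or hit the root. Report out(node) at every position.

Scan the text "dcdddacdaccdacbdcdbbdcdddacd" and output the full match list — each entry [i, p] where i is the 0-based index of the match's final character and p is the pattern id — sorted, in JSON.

Build automaton:
Trie nodes:
  0='ε' goto b→4 d→1
  1='d' goto a→2 c→9
  2='da' goto c→3
  3='dac' goto ·  ←P0
  4='b' goto b→5
  5='bb' goto d→6
  6='bbd' goto c→7
  7='bbdc' goto d→8
  8='bbdcd' goto ·  ←P1
  9='dc' goto d→10
  10='dcd' goto ·  ←P2

Failure links (BFS by depth):
  fail(1) 'd': from fail(0)=0 chase 'd': 0 ⇒ 0;  out=∅∪out(0)=∅
  fail(4) 'b': from fail(0)=0 chase 'b': 0 ⇒ 0;  out=∅∪out(0)=∅
  fail(2) 'da': from fail(1)=0 chase 'a': 0 ⇒ 0;  out=∅∪out(0)=∅
  fail(5) 'bb': from fail(4)=0 chase 'b': 0 ⇒ 4;  out=∅∪out(4)=∅
  fail(9) 'dc': from fail(1)=0 chase 'c': 0 ⇒ 0;  out=∅∪out(0)=∅
  fail(3) 'dac': from fail(2)=0 chase 'c': 0 ⇒ 0;  out={0}∪out(0)={0}
  fail(6) 'bbd': from fail(5)=4 chase 'd': 4→0 ⇒ 1;  out=∅∪out(1)=∅
  fail(10) 'dcd': from fail(9)=0 chase 'd': 0 ⇒ 1;  out={2}∪out(1)={2}
  fail(7) 'bbdc': from fail(6)=1 chase 'c': 1 ⇒ 9;  out=∅∪out(9)=∅
  fail(8) 'bbdcd': from fail(7)=9 chase 'd': 9 ⇒ 10;  out={1}∪out(10)={1,2}

Text stream:
pos 0 'd': at 1
pos 1 'c': at 9
pos 2 'd': at 10  ** P2@[0:2]
pos 3 'd': at 1 (fail-walked)
pos 4 'd': at 1 (fail-walked)
pos 5 'a': at 2
pos 6 'c': at 3  ** P0@[4:6]
pos 7 'd': at 1 (fail-walked)
pos 8 'a': at 2
pos 9 'c': at 3  ** P0@[7:9]
pos 10 'c': at 0 (fail-walked)
pos 11 'd': at 1
pos 12 'a': at 2
pos 13 'c': at 3  ** P0@[11:13]
pos 14 'b': at 4 (fail-walked)
pos 15 'd': at 1 (fail-walked)
pos 16 'c': at 9
pos 17 'd': at 10  ** P2@[15:17]
pos 18 'b': at 4 (fail-walked)
pos 19 'b': at 5
pos 20 'd': at 6
pos 21 'c': at 7
pos 22 'd': at 8  ** P1@[18:22],P2@[20:22]
pos 23 'd': at 1 (fail-walked)
pos 24 'd': at 1 (fail-walked)
pos 25 'a': at 2
pos 26 'c': at 3  ** P0@[24:26]
pos 27 'd': at 1 (fail-walked)

Result: [[2,2],[6,0],[9,0],[13,0],[17,2],[22,1],[22,2],[26,0]]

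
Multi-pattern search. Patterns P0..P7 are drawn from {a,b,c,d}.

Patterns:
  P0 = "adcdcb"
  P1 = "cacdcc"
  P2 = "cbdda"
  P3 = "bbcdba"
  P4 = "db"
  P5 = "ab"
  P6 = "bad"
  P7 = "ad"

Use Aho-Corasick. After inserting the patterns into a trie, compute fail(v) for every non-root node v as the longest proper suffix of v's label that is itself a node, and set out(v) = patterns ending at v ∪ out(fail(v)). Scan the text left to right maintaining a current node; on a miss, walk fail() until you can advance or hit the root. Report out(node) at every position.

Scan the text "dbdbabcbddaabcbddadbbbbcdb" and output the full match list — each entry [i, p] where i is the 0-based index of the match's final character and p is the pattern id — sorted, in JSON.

Construct AC machine:
Trie nodes:
  n0 'ε': a→1 b→17 c→7 d→23
  n1 'a': b→25 d→2
  n2 'ad': c→3  [P7 ends]
  n3 'adc': d→4
  n4 'adcd': c→5
  n5 'adcdc': b→6
  n6 'adcdcb': ·  [P0 ends]
  n7 'c': a→8 b→13
  n8 'ca': c→9
  n9 'cac': d→10
  n10 'cacd': c→11
  n11 'cacdc': c→12
  n12 'cacdcc': ·  [P1 ends]
  n13 'cb': d→14
  n14 'cbd': d→15
  n15 'cbdd': a→16
  n16 'cbdda': ·  [P2 ends]
  n17 'b': a→26 b→18
  n18 'bb': c→19
  n19 'bbc': d→20
  n20 'bbcd': b→21
  n21 'bbcdb': a→22
  n22 'bbcdba': ·  [P3 ends]
  n23 'd': b→24
  n24 'db': ·  [P4 ends]
  n25 'ab': ·  [P5 ends]
  n26 'ba': d→27
  n27 'bad': ·  [P6 ends]

Failure links (BFS by depth):
  n1('a'): parent n0 fail=0; on 'a' 0 → fail=0;  out ∅∪∅=∅
  n7('c'): parent n0 fail=0; on 'c' 0 → fail=0;  out ∅∪∅=∅
  n17('b'): parent n0 fail=0; on 'b' 0 → fail=0;  out ∅∪∅=∅
  n23('d'): parent n0 fail=0; on 'd' 0 → fail=0;  out ∅∪∅=∅
  n2('ad'): parent n1 fail=0; on 'd' 0 → fail=23;  out {7}∪∅={7}
  n8('ca'): parent n7 fail=0; on 'a' 0 → fail=1;  out ∅∪∅=∅
  n13('cb'): parent n7 fail=0; on 'b' 0 → fail=17;  out ∅∪∅=∅
  n18('bb'): parent n17 fail=0; on 'b' 0 → fail=17;  out ∅∪∅=∅
  n24('db'): parent n23 fail=0; on 'b' 0 → fail=17;  out {4}∪∅={4}
  n25('ab'): parent n1 fail=0; on 'b' 0 → fail=17;  out {5}∪∅={5}
  n26('ba'): parent n17 fail=0; on 'a' 0 → fail=1;  out ∅∪∅=∅
  n3('adc'): parent n2 fail=23; on 'c' 23→0 → fail=7;  out ∅∪∅=∅
  n9('cac'): parent n8 fail=1; on 'c' 1→0 → fail=7;  out ∅∪∅=∅
  n14('cbd'): parent n13 fail=17; on 'd' 17→0 → fail=23;  out ∅∪∅=∅
  n19('bbc'): parent n18 fail=17; on 'c' 17→0 → fail=7;  out ∅∪∅=∅
  n27('bad'): parent n26 fail=1; on 'd' 1 → fail=2;  out {6}∪{7}={6,7}
  n4('adcd'): parent n3 fail=7; on 'd' 7→0 → fail=23;  out ∅∪∅=∅
  n10('cacd'): parent n9 fail=7; on 'd' 7→0 → fail=23;  out ∅∪∅=∅
  n15('cbdd'): parent n14 fail=23; on 'd' 23→0 → fail=23;  out ∅∪∅=∅
  n20('bbcd'): parent n19 fail=7; on 'd' 7→0 → fail=23;  out ∅∪∅=∅
  n5('adcdc'): parent n4 fail=23; on 'c' 23→0 → fail=7;  out ∅∪∅=∅
  n11('cacdc'): parent n10 fail=23; on 'c' 23→0 → fail=7;  out ∅∪∅=∅
  n16('cbdda'): parent n15 fail=23; on 'a' 23→0 → fail=1;  out {2}∪∅={2}
  n21('bbcdb'): parent n20 fail=23; on 'b' 23 → fail=24;  out ∅∪{4}={4}
  n6('adcdcb'): parent n5 fail=7; on 'b' 7 → fail=13;  out {0}∪∅={0}
  n12('cacdcc'): parent n11 fail=7; on 'c' 7→0 → fail=7;  out {1}∪∅={1}
  n22('bbcdba'): parent n21 fail=24; on 'a' 24→17 → fail=26;  out {3}∪∅={3}

Text stream:
[0] read 'd'  n0⇒n23
[1] read 'b'  n23⇒n24  ** P4@[0:1]
[2] read 'd'  n24⇒n23 ·f
[3] read 'b'  n23⇒n24  ** P4@[2:3]
[4] read 'a'  n24⇒n26 ·f
[5] read 'b'  n26⇒n25 ·f  ** P5@[4:5]
[6] read 'c'  n25⇒n7 ·f
[7] read 'b'  n7⇒n13
[8] read 'd'  n13⇒n14
[9] read 'd'  n14⇒n15
[10] read 'a'  n15⇒n16  ** P2@[6:10]
[11] read 'a'  n16⇒n1 ·f
[12] read 'b'  n1⇒n25  ** P5@[11:12]
[13] read 'c'  n25⇒n7 ·f
[14] read 'b'  n7⇒n13
[15] read 'd'  n13⇒n14
[16] read 'd'  n14⇒n15
[17] read 'a'  n15⇒n16  ** P2@[13:17]
[18] read 'd'  n16⇒n2 ·f  ** P7@[17:18]
[19] read 'b'  n2⇒n24 ·f  ** P4@[18:19]
[20] read 'b'  n24⇒n18 ·f
[21] read 'b'  n18⇒n18 ·f
[22] read 'b'  n18⇒n18 ·f
[23] read 'c'  n18⇒n19
[24] read 'd'  n19⇒n20
[25] read 'b'  n20⇒n21  ** P4@[24:25]

Matches: [[1,4],[3,4],[5,5],[10,2],[12,5],[17,2],[18,7],[19,4],[25,4]]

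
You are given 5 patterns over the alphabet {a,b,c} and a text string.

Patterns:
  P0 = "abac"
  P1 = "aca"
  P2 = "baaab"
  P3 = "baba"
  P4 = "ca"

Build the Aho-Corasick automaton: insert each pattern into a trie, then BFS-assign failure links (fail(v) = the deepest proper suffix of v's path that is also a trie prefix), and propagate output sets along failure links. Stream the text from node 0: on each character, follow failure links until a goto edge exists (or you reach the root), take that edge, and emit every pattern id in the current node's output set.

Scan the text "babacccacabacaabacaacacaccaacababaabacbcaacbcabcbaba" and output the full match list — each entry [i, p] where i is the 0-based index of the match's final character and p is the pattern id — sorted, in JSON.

Build:
Trie nodes:
  0='ε' goto a→1 b→7 c→14
  1='a' goto b→2 c→5
  2='ab' goto a→3
  3='aba' goto c→4
  4='abac' goto ·  ←P0
  5='ac' goto a→6
  6='aca' goto ·  ←P1
  7='b' goto a→8
  8='ba' goto a→9 b→12
  9='baa' goto a→10
  10='baaa' goto b→11
  11='baaab' goto ·  ←P2
  12='bab' goto a→13
  13='baba' goto ·  ←P3
  14='c' goto a→15
  15='ca' goto ·  ←P4

Failure links (BFS by depth):
  fail(1) 'a': from fail(0)=0 chase 'a': 0 ⇒ 0;  out=∅∪out(0)=∅
  fail(7) 'b': from fail(0)=0 chase 'b': 0 ⇒ 0;  out=∅∪out(0)=∅
  fail(14) 'c': from fail(0)=0 chase 'c': 0 ⇒ 0;  out=∅∪out(0)=∅
  fail(2) 'ab': from fail(1)=0 chase 'b': 0 ⇒ 7;  out=∅∪out(7)=∅
  fail(5) 'ac': from fail(1)=0 chase 'c': 0 ⇒ 14;  out=∅∪out(14)=∅
  fail(8) 'ba': from fail(7)=0 chase 'a': 0 ⇒ 1;  out=∅∪out(1)=∅
  fail(15) 'ca': from fail(14)=0 chase 'a': 0 ⇒ 1;  out={4}∪out(1)={4}
  fail(3) 'aba': from fail(2)=7 chase 'a': 7 ⇒ 8;  out=∅∪out(8)=∅
  fail(6) 'aca': from fail(5)=14 chase 'a': 14 ⇒ 15;  out={1}∪out(15)={1,4}
  fail(9) 'baa': from fail(8)=1 chase 'a': 1→0 ⇒ 1;  out=∅∪out(1)=∅
  fail(12) 'bab': from fail(8)=1 chase 'b': 1 ⇒ 2;  out=∅∪out(2)=∅
  fail(4) 'abac': from fail(3)=8 chase 'c': 8→1 ⇒ 5;  out={0}∪out(5)={0}
  fail(10) 'baaa': from fail(9)=1 chase 'a': 1→0 ⇒ 1;  out=∅∪out(1)=∅
  fail(13) 'baba': from fail(12)=2 chase 'a': 2 ⇒ 3;  out={3}∪out(3)={3}
  fail(11) 'baaab': from fail(10)=1 chase 'b': 1 ⇒ 2;  out={2}∪out(2)={2}

Text stream:
pos 0 'b': at 7
pos 1 'a': at 8
pos 2 'b': at 12
pos 3 'a': at 13  → match P3@[0:3]
pos 4 'c': at 4 (fail-walked)  → match P0@[1:4]
pos 5 'c': at 14 (fail-walked)
pos 6 'c': at 14 (fail-walked)
pos 7 'a': at 15  → match P4@[6:7]
pos 8 'c': at 5 (fail-walked)
pos 9 'a': at 6  → match P1@[7:9],P4@[8:9]
pos 10 'b': at 2 (fail-walked)
pos 11 'a': at 3
pos 12 'c': at 4  → match P0@[9:12]
pos 13 'a': at 6 (fail-walked)  → match P1@[11:13],P4@[12:13]
pos 14 'a': at 1 (fail-walked)
pos 15 'b': at 2
pos 16 'a': at 3
pos 17 'c': at 4  → match P0@[14:17]
pos 18 'a': at 6 (fail-walked)  → match P1@[16:18],P4@[17:18]
pos 19 'a': at 1 (fail-walked)
pos 20 'c': at 5
pos 21 'a': at 6  → match P1@[19:21],P4@[20:21]
pos 22 'c': at 5 (fail-walked)
pos 23 'a': at 6  → match P1@[21:23],P4@[22:23]
pos 24 'c': at 5 (fail-walked)
pos 25 'c': at 14 (fail-walked)
pos 26 'a': at 15  → match P4@[25:26]
pos 27 'a': at 1 (fail-walked)
pos 28 'c': at 5
pos 29 'a': at 6  → match P1@[27:29],P4@[28:29]
pos 30 'b': at 2 (fail-walked)
pos 31 'a': at 3
pos 32 'b': at 12 (fail-walked)
pos 33 'a': at 13  → match P3@[30:33]
pos 34 'a': at 9 (fail-walked)
pos 35 'b': at 2 (fail-walked)
pos 36 'a': at 3
pos 37 'c': at 4  → match P0@[34:37]
pos 38 'b': at 7 (fail-walked)
pos 39 'c': at 14 (fail-walked)
pos 40 'a': at 15  → match P4@[39:40]
pos 41 'a': at 1 (fail-walked)
pos 42 'c': at 5
pos 43 'b': at 7 (fail-walked)
pos 44 'c': at 14 (fail-walked)
pos 45 'a': at 15  → match P4@[44:45]
pos 46 'b': at 2 (fail-walked)
pos 47 'c': at 14 (fail-walked)
pos 48 'b': at 7 (fail-walked)
pos 49 'a': at 8
pos 50 'b': at 12
pos 51 'a': at 13  → match P3@[48:51]

All matches (sorted): [[3,3],[4,0],[7,4],[9,1],[9,4],[12,0],[13,1],[13,4],[17,0],[18,1],[18,4],[21,1],[21,4],[23,1],[23,4],[26,4],[29,1],[29,4],[33,3],[37,0],[40,4],[45,4],[51,3]]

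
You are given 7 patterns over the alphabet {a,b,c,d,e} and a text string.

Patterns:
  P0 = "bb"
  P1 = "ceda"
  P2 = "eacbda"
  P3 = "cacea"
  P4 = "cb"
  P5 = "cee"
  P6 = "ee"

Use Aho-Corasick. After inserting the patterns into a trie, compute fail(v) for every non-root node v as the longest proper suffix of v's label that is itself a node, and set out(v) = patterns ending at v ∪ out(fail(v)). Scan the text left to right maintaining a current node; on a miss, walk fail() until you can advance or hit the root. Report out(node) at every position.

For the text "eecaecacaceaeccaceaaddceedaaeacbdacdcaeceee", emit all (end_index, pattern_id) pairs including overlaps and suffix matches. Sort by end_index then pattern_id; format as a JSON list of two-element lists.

Construct AC machine:
Trie nodes:
  n0 'ε': b→1 c→3 e→7
  n1 'b': b→2
  n2 'bb': ·  [P0 ends]
  n3 'c': a→13 b→17 e→4
  n4 'ce': d→5 e→18
  n5 'ced': a→6
  n6 'ceda': ·  [P1 ends]
  n7 'e': a→8 e→19
  n8 'ea': c→9
  n9 'eac': b→10
  n10 'eacb': d→11
  n11 'eacbd': a→12
  n12 'eacbda': ·  [P2 ends]
  n13 'ca': c→14
  n14 'cac': e→15
  n15 'cace': a→16
  n16 'cacea': ·  [P3 ends]
  n17 'cb': ·  [P4 ends]
  n18 'cee': ·  [P5 ends]
  n19 'ee': ·  [P6 ends]

Failure links (BFS by depth):
  fail(1) 'b': from fail(0)=0 chase 'b': 0 ⇒ 0;  out=∅∪out(0)=∅
  fail(3) 'c': from fail(0)=0 chase 'c': 0 ⇒ 0;  out=∅∪out(0)=∅
  fail(7) 'e': from fail(0)=0 chase 'e': 0 ⇒ 0;  out=∅∪out(0)=∅
  fail(2) 'bb': from fail(1)=0 chase 'b': 0 ⇒ 1;  out={0}∪out(1)={0}
  fail(4) 'ce': from fail(3)=0 chase 'e': 0 ⇒ 7;  out=∅∪out(7)=∅
  fail(8) 'ea': from fail(7)=0 chase 'a': 0 ⇒ 0;  out=∅∪out(0)=∅
  fail(13) 'ca': from fail(3)=0 chase 'a': 0 ⇒ 0;  out=∅∪out(0)=∅
  fail(17) 'cb': from fail(3)=0 chase 'b': 0 ⇒ 1;  out={4}∪out(1)={4}
  fail(19) 'ee': from fail(7)=0 chase 'e': 0 ⇒ 7;  out={6}∪out(7)={6}
  fail(5) 'ced': from fail(4)=7 chase 'd': 7→0 ⇒ 0;  out=∅∪out(0)=∅
  fail(9) 'eac': from fail(8)=0 chase 'c': 0 ⇒ 3;  out=∅∪out(3)=∅
  fail(14) 'cac': from fail(13)=0 chase 'c': 0 ⇒ 3;  out=∅∪out(3)=∅
  fail(18) 'cee': from fail(4)=7 chase 'e': 7 ⇒ 19;  out={5}∪out(19)={5,6}
  fail(6) 'ceda': from fail(5)=0 chase 'a': 0 ⇒ 0;  out={1}∪out(0)={1}
  fail(10) 'eacb': from fail(9)=3 chase 'b': 3 ⇒ 17;  out=∅∪out(17)={4}
  fail(15) 'cace': from fail(14)=3 chase 'e': 3 ⇒ 4;  out=∅∪out(4)=∅
  fail(11) 'eacbd': from fail(10)=17 chase 'd': 17→1→0 ⇒ 0;  out=∅∪out(0)=∅
  fail(16) 'cacea': from fail(15)=4 chase 'a': 4→7 ⇒ 8;  out={3}∪out(8)={3}
  fail(12) 'eacbda': from fail(11)=0 chase 'a': 0 ⇒ 0;  out={2}∪out(0)={2}

Run:
pos 0 'e': at 7
pos 1 'e': at 19  emit P6@[0:1]
pos 2 'c': at 3 (via fail)
pos 3 'a': at 13
pos 4 'e': at 7 (via fail)
pos 5 'c': at 3 (via fail)
pos 6 'a': at 13
pos 7 'c': at 14
pos 8 'a': at 13 (via fail)
pos 9 'c': at 14
pos 10 'e': at 15
pos 11 'a': at 16  emit P3@[7:11]
pos 12 'e': at 7 (via fail)
pos 13 'c': at 3 (via fail)
pos 14 'c': at 3 (via fail)
pos 15 'a': at 13
pos 16 'c': at 14
pos 17 'e': at 15
pos 18 'a': at 16  emit P3@[14:18]
pos 19 'a': at 0 (via fail)
pos 20 'd': at 0
pos 21 'd': at 0
pos 22 'c': at 3
pos 23 'e': at 4
pos 24 'e': at 18  emit P5@[22:24],P6@[23:24]
pos 25 'd': at 0 (via fail)
pos 26 'a': at 0
pos 27 'a': at 0
pos 28 'e': at 7
pos 29 'a': at 8
pos 30 'c': at 9
pos 31 'b': at 10  emit P4@[30:31]
pos 32 'd': at 11
pos 33 'a': at 12  emit P2@[28:33]
pos 34 'c': at 3 (via fail)
pos 35 'd': at 0 (via fail)
pos 36 'c': at 3
pos 37 'a': at 13
pos 38 'e': at 7 (via fail)
pos 39 'c': at 3 (via fail)
pos 40 'e': at 4
pos 41 'e': at 18  emit P5@[39:41],P6@[40:41]
pos 42 'e': at 19 (via fail)  emit P6@[41:42]

Matches: [[1,6],[11,3],[18,3],[24,5],[24,6],[31,4],[33,2],[41,5],[41,6],[42,6]]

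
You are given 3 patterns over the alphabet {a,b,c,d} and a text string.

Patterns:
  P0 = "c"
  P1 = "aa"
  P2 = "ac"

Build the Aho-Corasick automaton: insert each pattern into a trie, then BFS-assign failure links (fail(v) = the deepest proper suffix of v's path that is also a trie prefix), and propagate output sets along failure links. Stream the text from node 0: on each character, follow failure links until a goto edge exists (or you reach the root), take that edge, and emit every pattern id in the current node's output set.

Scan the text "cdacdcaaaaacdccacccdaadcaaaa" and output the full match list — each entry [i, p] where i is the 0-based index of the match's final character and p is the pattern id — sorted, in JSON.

Build:
Trie (insert patterns):
  0='ε' goto a→2 c→1
  1='c' goto ·  [P0 ends]
  2='a' goto a→3 c→4
  3='aa' goto ·  [P1 ends]
  4='ac' goto ·  [P2 ends]

Failure links (BFS by depth):
  n1('c'): parent n0 fail=0; on 'c' 0 → fail=0;  out {0}∪∅={0}
  n2('a'): parent n0 fail=0; on 'a' 0 → fail=0;  out ∅∪∅=∅
  n3('aa'): parent n2 fail=0; on 'a' 0 → fail=2;  out {1}∪∅={1}
  n4('ac'): parent n2 fail=0; on 'c' 0 → fail=1;  out {2}∪{0}={0,2}

Scan:
[0] read 'c'  n0⇒n1  → match P0@[0:0]
[1] read 'd'  n1⇒n0 (fail-walked)
[2] read 'a'  n0⇒n2
[3] read 'c'  n2⇒n4  → match P0@[3:3],P2@[2:3]
[4] read 'd'  n4⇒n0 (fail-walked)
[5] read 'c'  n0⇒n1  → match P0@[5:5]
[6] read 'a'  n1⇒n2 (fail-walked)
[7] read 'a'  n2⇒n3  → match P1@[6:7]
[8] read 'a'  n3⇒n3 (fail-walked)  → match P1@[7:8]
[9] read 'a'  n3⇒n3 (fail-walked)  → match P1@[8:9]
[10] read 'a'  n3⇒n3 (fail-walked)  → match P1@[9:10]
[11] read 'c'  n3⇒n4 (fail-walked)  → match P0@[11:11],P2@[10:11]
[12] read 'd'  n4⇒n0 (fail-walked)
[13] read 'c'  n0⇒n1  → match P0@[13:13]
[14] read 'c'  n1⇒n1 (fail-walked)  → match P0@[14:14]
[15] read 'a'  n1⇒n2 (fail-walked)
[16] read 'c'  n2⇒n4  → match P0@[16:16],P2@[15:16]
[17] read 'c'  n4⇒n1 (fail-walked)  → match P0@[17:17]
[18] read 'c'  n1⇒n1 (fail-walked)  → match P0@[18:18]
[19] read 'd'  n1⇒n0 (fail-walked)
[20] read 'a'  n0⇒n2
[21] read 'a'  n2⇒n3  → match P1@[20:21]
[22] read 'd'  n3⇒n0 (fail-walked)
[23] read 'c'  n0⇒n1  → match P0@[23:23]
[24] read 'a'  n1⇒n2 (fail-walked)
[25] read 'a'  n2⇒n3  → match P1@[24:25]
[26] read 'a'  n3⇒n3 (fail-walked)  → match P1@[25:26]
[27] read 'a'  n3⇒n3 (fail-walked)  → match P1@[26:27]

Matches: [[0,0],[3,0],[3,2],[5,0],[7,1],[8,1],[9,1],[10,1],[11,0],[11,2],[13,0],[14,0],[16,0],[16,2],[17,0],[18,0],[21,1],[23,0],[25,1],[26,1],[27,1]]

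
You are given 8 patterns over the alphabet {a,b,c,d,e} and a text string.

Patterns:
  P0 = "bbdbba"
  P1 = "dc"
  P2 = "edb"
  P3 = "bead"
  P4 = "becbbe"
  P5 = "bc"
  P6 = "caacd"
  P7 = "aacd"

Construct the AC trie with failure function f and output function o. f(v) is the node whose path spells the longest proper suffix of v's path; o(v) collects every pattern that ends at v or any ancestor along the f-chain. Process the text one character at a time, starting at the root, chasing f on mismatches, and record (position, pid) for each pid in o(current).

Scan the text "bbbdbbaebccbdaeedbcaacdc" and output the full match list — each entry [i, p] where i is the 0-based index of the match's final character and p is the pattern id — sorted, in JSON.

Build:
Trie nodes:
  n0 'ε': a→25 b→1 c→20 d→7 e→9
  n1 'b': b→2 c→19 e→12
  n2 'bb': d→3
  n3 'bbd': b→4
  n4 'bbdb': b→5
  n5 'bbdbb': a→6
  n6 'bbdbba': ·  ←P0
  n7 'd': c→8
  n8 'dc': ·  ←P1
  n9 'e': d→10
  n10 'ed': b→11
  n11 'edb': ·  ←P2
  n12 'be': a→13 c→15
  n13 'bea': d→14
  n14 'bead': ·  ←P3
  n15 'bec': b→16
  n16 'becb': b→17
  n17 'becbb': e→18
  n18 'becbbe': ·  ←P4
  n19 'bc': ·  ←P5
  n20 'c': a→21
  n21 'ca': a→22
  n22 'caa': c→23
  n23 'caac': d→24
  n24 'caacd': ·  ←P6
  n25 'a': a→26
  n26 'aa': c→27
  n27 'aac': d→28
  n28 'aacd': ·  ←P7

Failure links (BFS by depth):
  fail(1) 'b': from fail(0)=0 chase 'b': 0 ⇒ 0;  out=∅∪out(0)=∅
  fail(7) 'd': from fail(0)=0 chase 'd': 0 ⇒ 0;  out=∅∪out(0)=∅
  fail(9) 'e': from fail(0)=0 chase 'e': 0 ⇒ 0;  out=∅∪out(0)=∅
  fail(20) 'c': from fail(0)=0 chase 'c': 0 ⇒ 0;  out=∅∪out(0)=∅
  fail(25) 'a': from fail(0)=0 chase 'a': 0 ⇒ 0;  out=∅∪out(0)=∅
  fail(2) 'bb': from fail(1)=0 chase 'b': 0 ⇒ 1;  out=∅∪out(1)=∅
  fail(8) 'dc': from fail(7)=0 chase 'c': 0 ⇒ 20;  out={1}∪out(20)={1}
  fail(10) 'ed': from fail(9)=0 chase 'd': 0 ⇒ 7;  out=∅∪out(7)=∅
  fail(12) 'be': from fail(1)=0 chase 'e': 0 ⇒ 9;  out=∅∪out(9)=∅
  fail(19) 'bc': from fail(1)=0 chase 'c': 0 ⇒ 20;  out={5}∪out(20)={5}
  fail(21) 'ca': from fail(20)=0 chase 'a': 0 ⇒ 25;  out=∅∪out(25)=∅
  fail(26) 'aa': from fail(25)=0 chase 'a': 0 ⇒ 25;  out=∅∪out(25)=∅
  fail(3) 'bbd': from fail(2)=1 chase 'd': 1→0 ⇒ 7;  out=∅∪out(7)=∅
  fail(11) 'edb': from fail(10)=7 chase 'b': 7→0 ⇒ 1;  out={2}∪out(1)={2}
  fail(13) 'bea': from fail(12)=9 chase 'a': 9→0 ⇒ 25;  out=∅∪out(25)=∅
  fail(15) 'bec': from fail(12)=9 chase 'c': 9→0 ⇒ 20;  out=∅∪out(20)=∅
  fail(22) 'caa': from fail(21)=25 chase 'a': 25 ⇒ 26;  out=∅∪out(26)=∅
  fail(27) 'aac': from fail(26)=25 chase 'c': 25→0 ⇒ 20;  out=∅∪out(20)=∅
  fail(4) 'bbdb': from fail(3)=7 chase 'b': 7→0 ⇒ 1;  out=∅∪out(1)=∅
  fail(14) 'bead': from fail(13)=25 chase 'd': 25→0 ⇒ 7;  out={3}∪out(7)={3}
  fail(16) 'becb': from fail(15)=20 chase 'b': 20→0 ⇒ 1;  out=∅∪out(1)=∅
  fail(23) 'caac': from fail(22)=26 chase 'c': 26 ⇒ 27;  out=∅∪out(27)=∅
  fail(28) 'aacd': from fail(27)=20 chase 'd': 20→0 ⇒ 7;  out={7}∪out(7)={7}
  fail(5) 'bbdbb': from fail(4)=1 chase 'b': 1 ⇒ 2;  out=∅∪out(2)=∅
  fail(17) 'becbb': from fail(16)=1 chase 'b': 1 ⇒ 2;  out=∅∪out(2)=∅
  fail(24) 'caacd': from fail(23)=27 chase 'd': 27 ⇒ 28;  out={6}∪out(28)={6,7}
  fail(6) 'bbdbba': from fail(5)=2 chase 'a': 2→1→0 ⇒ 25;  out={0}∪out(25)={0}
  fail(18) 'becbbe': from fail(17)=2 chase 'e': 2→1 ⇒ 12;  out={4}∪out(12)={4}

Run:
i=0 'b': node 0→1
i=1 'b': node 1→2
i=2 'b': node 2→2 ·f
i=3 'd': node 2→3
i=4 'b': node 3→4
i=5 'b': node 4→5
i=6 'a': node 5→6  ** P0@[1:6]
i=7 'e': node 6→9 ·f
i=8 'b': node 9→1 ·f
i=9 'c': node 1→19  ** P5@[8:9]
i=10 'c': node 19→20 ·f
i=11 'b': node 20→1 ·f
i=12 'd': node 1→7 ·f
i=13 'a': node 7→25 ·f
i=14 'e': node 25→9 ·f
i=15 'e': node 9→9 ·f
i=16 'd': node 9→10
i=17 'b': node 10→11  ** P2@[15:17]
i=18 'c': node 11→19 ·f  ** P5@[17:18]
i=19 'a': node 19→21 ·f
i=20 'a': node 21→22
i=21 'c': node 22→23
i=22 'd': node 23→24  ** P6@[18:22],P7@[19:22]
i=23 'c': node 24→8 ·f  ** P1@[22:23]

Result: [[6,0],[9,5],[17,2],[18,5],[22,6],[22,7],[23,1]]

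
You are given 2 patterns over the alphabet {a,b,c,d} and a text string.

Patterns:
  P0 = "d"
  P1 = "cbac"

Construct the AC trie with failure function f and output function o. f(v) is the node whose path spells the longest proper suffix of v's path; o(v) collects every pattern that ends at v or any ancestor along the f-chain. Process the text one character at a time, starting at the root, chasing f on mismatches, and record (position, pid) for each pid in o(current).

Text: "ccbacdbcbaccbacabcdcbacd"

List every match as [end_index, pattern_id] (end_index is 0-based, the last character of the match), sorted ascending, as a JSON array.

Build:
Trie (insert patterns):
  n0 'ε': c→2 d→1
  n1 'd': ·  ←P0
  n2 'c': b→3
  n3 'cb': a→4
  n4 'cba': c→5
  n5 'cbac': ·  ←P1

Failure links (BFS by depth):
  n1('d'): parent n0 fail=0; on 'd' 0 → fail=0;  out {0}∪∅={0}
  n2('c'): parent n0 fail=0; on 'c' 0 → fail=0;  out ∅∪∅=∅
  n3('cb'): parent n2 fail=0; on 'b' 0 → fail=0;  out ∅∪∅=∅
  n4('cba'): parent n3 fail=0; on 'a' 0 → fail=0;  out ∅∪∅=∅
  n5('cbac'): parent n4 fail=0; on 'c' 0 → fail=2;  out {1}∪∅={1}

Run:
pos 0 'c': at 2
pos 1 'c': at 2 (via fail)
pos 2 'b': at 3
pos 3 'a': at 4
pos 4 'c': at 5  emit P1@[1:4]
pos 5 'd': at 1 (via fail)  emit P0@[5:5]
pos 6 'b': at 0 (via fail)
pos 7 'c': at 2
pos 8 'b': at 3
pos 9 'a': at 4
pos 10 'c': at 5  emit P1@[7:10]
pos 11 'c': at 2 (via fail)
pos 12 'b': at 3
pos 13 'a': at 4
pos 14 'c': at 5  emit P1@[11:14]
pos 15 'a': at 0 (via fail)
pos 16 'b': at 0
pos 17 'c': at 2
pos 18 'd': at 1 (via fail)  emit P0@[18:18]
pos 19 'c': at 2 (via fail)
pos 20 'b': at 3
pos 21 'a': at 4
pos 22 'c': at 5  emit P1@[19:22]
pos 23 'd': at 1 (via fail)  emit P0@[23:23]

All matches (sorted): [[4,1],[5,0],[10,1],[14,1],[18,0],[22,1],[23,0]]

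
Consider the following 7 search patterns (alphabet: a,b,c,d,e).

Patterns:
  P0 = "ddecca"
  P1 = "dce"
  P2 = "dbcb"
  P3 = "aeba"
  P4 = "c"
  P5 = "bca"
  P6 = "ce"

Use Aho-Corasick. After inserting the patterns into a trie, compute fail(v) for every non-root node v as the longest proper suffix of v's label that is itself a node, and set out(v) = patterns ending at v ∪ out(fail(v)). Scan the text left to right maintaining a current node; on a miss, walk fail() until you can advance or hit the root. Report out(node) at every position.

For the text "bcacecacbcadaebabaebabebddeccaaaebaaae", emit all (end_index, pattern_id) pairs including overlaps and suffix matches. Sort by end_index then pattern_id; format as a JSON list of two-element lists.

Construct AC machine:
Trie nodes:
  0='ε' goto a→12 b→17 c→16 d→1
  1='d' goto b→9 c→7 d→2
  2='dd' goto e→3
  3='dde' goto c→4
  4='ddec' goto c→5
  5='ddecc' goto a→6
  6='ddecca' goto ·  ←P0
  7='dc' goto e→8
  8='dce' goto ·  ←P1
  9='db' goto c→10
  10='dbc' goto b→11
  11='dbcb' goto ·  ←P2
  12='a' goto e→13
  13='ae' goto b→14
  14='aeb' goto a→15
  15='aeba' goto ·  ←P3
  16='c' goto e→20  ←P4
  17='b' goto c→18
  18='bc' goto a→19
  19='bca' goto ·  ←P5
  20='ce' goto ·  ←P6

Failure links (BFS by depth):
  fail(1) 'd': from fail(0)=0 chase 'd': 0 ⇒ 0;  out=∅∪out(0)=∅
  fail(12) 'a': from fail(0)=0 chase 'a': 0 ⇒ 0;  out=∅∪out(0)=∅
  fail(16) 'c': from fail(0)=0 chase 'c': 0 ⇒ 0;  out={4}∪out(0)={4}
  fail(17) 'b': from fail(0)=0 chase 'b': 0 ⇒ 0;  out=∅∪out(0)=∅
  fail(2) 'dd': from fail(1)=0 chase 'd': 0 ⇒ 1;  out=∅∪out(1)=∅
  fail(7) 'dc': from fail(1)=0 chase 'c': 0 ⇒ 16;  out=∅∪out(16)={4}
  fail(9) 'db': from fail(1)=0 chase 'b': 0 ⇒ 17;  out=∅∪out(17)=∅
  fail(13) 'ae': from fail(12)=0 chase 'e': 0 ⇒ 0;  out=∅∪out(0)=∅
  fail(18) 'bc': from fail(17)=0 chase 'c': 0 ⇒ 16;  out=∅∪out(16)={4}
  fail(20) 'ce': from fail(16)=0 chase 'e': 0 ⇒ 0;  out={6}∪out(0)={6}
  fail(3) 'dde': from fail(2)=1 chase 'e': 1→0 ⇒ 0;  out=∅∪out(0)=∅
  fail(8) 'dce': from fail(7)=16 chase 'e': 16 ⇒ 20;  out={1}∪out(20)={1,6}
  fail(10) 'dbc': from fail(9)=17 chase 'c': 17 ⇒ 18;  out=∅∪out(18)={4}
  fail(14) 'aeb': from fail(13)=0 chase 'b': 0 ⇒ 17;  out=∅∪out(17)=∅
  fail(19) 'bca': from fail(18)=16 chase 'a': 16→0 ⇒ 12;  out={5}∪out(12)={5}
  fail(4) 'ddec': from fail(3)=0 chase 'c': 0 ⇒ 16;  out=∅∪out(16)={4}
  fail(11) 'dbcb': from fail(10)=18 chase 'b': 18→16→0 ⇒ 17;  out={2}∪out(17)={2}
  fail(15) 'aeba': from fail(14)=17 chase 'a': 17→0 ⇒ 12;  out={3}∪out(12)={3}
  fail(5) 'ddecc': from fail(4)=16 chase 'c': 16→0 ⇒ 16;  out=∅∪out(16)={4}
  fail(6) 'ddecca': from fail(5)=16 chase 'a': 16→0 ⇒ 12;  out={0}∪out(12)={0}

Run:
pos 0 'b': at 17
pos 1 'c': at 18  ** P4@[1:1]
pos 2 'a': at 19  ** P5@[0:2]
pos 3 'c': at 16 ·f  ** P4@[3:3]
pos 4 'e': at 20  ** P6@[3:4]
pos 5 'c': at 16 ·f  ** P4@[5:5]
pos 6 'a': at 12 ·f
pos 7 'c': at 16 ·f  ** P4@[7:7]
pos 8 'b': at 17 ·f
pos 9 'c': at 18  ** P4@[9:9]
pos 10 'a': at 19  ** P5@[8:10]
pos 11 'd': at 1 ·f
pos 12 'a': at 12 ·f
pos 13 'e': at 13
pos 14 'b': at 14
pos 15 'a': at 15  ** P3@[12:15]
pos 16 'b': at 17 ·f
pos 17 'a': at 12 ·f
pos 18 'e': at 13
pos 19 'b': at 14
pos 20 'a': at 15  ** P3@[17:20]
pos 21 'b': at 17 ·f
pos 22 'e': at 0 ·f
pos 23 'b': at 17
pos 24 'd': at 1 ·f
pos 25 'd': at 2
pos 26 'e': at 3
pos 27 'c': at 4  ** P4@[27:27]
pos 28 'c': at 5  ** P4@[28:28]
pos 29 'a': at 6  ** P0@[24:29]
pos 30 'a': at 12 ·f
pos 31 'a': at 12 ·f
pos 32 'e': at 13
pos 33 'b': at 14
pos 34 'a': at 15  ** P3@[31:34]
pos 35 'a': at 12 ·f
pos 36 'a': at 12 ·f
pos 37 'e': at 13

Result: [[1,4],[2,5],[3,4],[4,6],[5,4],[7,4],[9,4],[10,5],[15,3],[20,3],[27,4],[28,4],[29,0],[34,3]]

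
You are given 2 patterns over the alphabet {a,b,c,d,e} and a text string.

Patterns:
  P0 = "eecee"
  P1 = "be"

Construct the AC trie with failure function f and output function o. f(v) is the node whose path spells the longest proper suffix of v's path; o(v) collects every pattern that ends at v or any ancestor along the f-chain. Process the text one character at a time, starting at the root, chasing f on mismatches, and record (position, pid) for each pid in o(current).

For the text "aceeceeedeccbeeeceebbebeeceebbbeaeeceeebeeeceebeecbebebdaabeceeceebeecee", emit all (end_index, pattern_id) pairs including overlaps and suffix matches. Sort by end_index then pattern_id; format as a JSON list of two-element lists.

Build:
Trie (insert patterns):
  0='ε' goto b→6 e→1
  1='e' goto e→2
  2='ee' goto c→3
  3='eec' goto e→4
  4='eece' goto e→5
  5='eecee' goto ·  [P0 ends]
  6='b' goto e→7
  7='be' goto ·  [P1 ends]

Failure links (BFS by depth):
  n1('e'): parent n0 fail=0; on 'e' 0 → fail=0;  out ∅∪∅=∅
  n6('b'): parent n0 fail=0; on 'b' 0 → fail=0;  out ∅∪∅=∅
  n2('ee'): parent n1 fail=0; on 'e' 0 → fail=1;  out ∅∪∅=∅
  n7('be'): parent n6 fail=0; on 'e' 0 → fail=1;  out {1}∪∅={1}
  n3('eec'): parent n2 fail=1; on 'c' 1→0 → fail=0;  out ∅∪∅=∅
  n4('eece'): parent n3 fail=0; on 'e' 0 → fail=1;  out ∅∪∅=∅
  n5('eecee'): parent n4 fail=1; on 'e' 1 → fail=2;  out {0}∪∅={0}

Run:
i=0 'a': node 0→0
i=1 'c': node 0→0
i=2 'e': node 0→1
i=3 'e': node 1→2
i=4 'c': node 2→3
i=5 'e': node 3→4
i=6 'e': node 4→5  emit P0@[2:6]
i=7 'e': node 5→2 (fail-walked)
i=8 'd': node 2→0 (fail-walked)
i=9 'e': node 0→1
i=10 'c': node 1→0 (fail-walked)
i=11 'c': node 0→0
i=12 'b': node 0→6
i=13 'e': node 6→7  emit P1@[12:13]
i=14 'e': node 7→2 (fail-walked)
i=15 'e': node 2→2 (fail-walked)
i=16 'c': node 2→3
i=17 'e': node 3→4
i=18 'e': node 4→5  emit P0@[14:18]
i=19 'b': node 5→6 (fail-walked)
i=20 'b': node 6→6 (fail-walked)
i=21 'e': node 6→7  emit P1@[20:21]
i=22 'b': node 7→6 (fail-walked)
i=23 'e': node 6→7  emit P1@[22:23]
i=24 'e': node 7→2 (fail-walked)
i=25 'c': node 2→3
i=26 'e': node 3→4
i=27 'e': node 4→5  emit P0@[23:27]
i=28 'b': node 5→6 (fail-walked)
i=29 'b': node 6→6 (fail-walked)
i=30 'b': node 6→6 (fail-walked)
i=31 'e': node 6→7  emit P1@[30:31]
i=32 'a': node 7→0 (fail-walked)
i=33 'e': node 0→1
i=34 'e': node 1→2
i=35 'c': node 2→3
i=36 'e': node 3→4
i=37 'e': node 4→5  emit P0@[33:37]
i=38 'e': node 5→2 (fail-walked)
i=39 'b': node 2→6 (fail-walked)
i=40 'e': node 6→7  emit P1@[39:40]
i=41 'e': node 7→2 (fail-walked)
i=42 'e': node 2→2 (fail-walked)
i=43 'c': node 2→3
i=44 'e': node 3→4
i=45 'e': node 4→5  emit P0@[41:45]
i=46 'b': node 5→6 (fail-walked)
i=47 'e': node 6→7  emit P1@[46:47]
i=48 'e': node 7→2 (fail-walked)
i=49 'c': node 2→3
i=50 'b': node 3→6 (fail-walked)
i=51 'e': node 6→7  emit P1@[50:51]
i=52 'b': node 7→6 (fail-walked)
i=53 'e': node 6→7  emit P1@[52:53]
i=54 'b': node 7→6 (fail-walked)
i=55 'd': node 6→0 (fail-walked)
i=56 'a': node 0→0
i=57 'a': node 0→0
i=58 'b': node 0→6
i=59 'e': node 6→7  emit P1@[58:59]
i=60 'c': node 7→0 (fail-walked)
i=61 'e': node 0→1
i=62 'e': node 1→2
i=63 'c': node 2→3
i=64 'e': node 3→4
i=65 'e': node 4→5  emit P0@[61:65]
i=66 'b': node 5→6 (fail-walked)
i=67 'e': node 6→7  emit P1@[66:67]
i=68 'e': node 7→2 (fail-walked)
i=69 'c': node 2→3
i=70 'e': node 3→4
i=71 'e': node 4→5  emit P0@[67:71]

Matches: [[6,0],[13,1],[18,0],[21,1],[23,1],[27,0],[31,1],[37,0],[40,1],[45,0],[47,1],[51,1],[53,1],[59,1],[65,0],[67,1],[71,0]]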